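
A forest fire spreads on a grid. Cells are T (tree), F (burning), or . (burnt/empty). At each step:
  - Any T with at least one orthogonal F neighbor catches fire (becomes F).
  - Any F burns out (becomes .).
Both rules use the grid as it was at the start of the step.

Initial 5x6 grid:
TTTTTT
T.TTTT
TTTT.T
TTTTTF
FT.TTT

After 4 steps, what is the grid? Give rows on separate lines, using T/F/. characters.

Step 1: 5 trees catch fire, 2 burn out
  TTTTTT
  T.TTTT
  TTTT.F
  FTTTF.
  .F.TTF
Step 2: 5 trees catch fire, 5 burn out
  TTTTTT
  T.TTTF
  FTTT..
  .FTF..
  ...TF.
Step 3: 7 trees catch fire, 5 burn out
  TTTTTF
  F.TTF.
  .FTF..
  ..F...
  ...F..
Step 4: 4 trees catch fire, 7 burn out
  FTTTF.
  ..TF..
  ..F...
  ......
  ......

FTTTF.
..TF..
..F...
......
......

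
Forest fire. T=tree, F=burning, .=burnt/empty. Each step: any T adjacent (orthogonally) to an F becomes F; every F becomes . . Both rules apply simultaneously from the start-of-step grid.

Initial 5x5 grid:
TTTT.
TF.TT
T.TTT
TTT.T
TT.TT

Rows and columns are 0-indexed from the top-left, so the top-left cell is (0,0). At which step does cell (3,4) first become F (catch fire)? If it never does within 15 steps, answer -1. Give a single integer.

Step 1: cell (3,4)='T' (+2 fires, +1 burnt)
Step 2: cell (3,4)='T' (+3 fires, +2 burnt)
Step 3: cell (3,4)='T' (+2 fires, +3 burnt)
Step 4: cell (3,4)='T' (+3 fires, +2 burnt)
Step 5: cell (3,4)='T' (+4 fires, +3 burnt)
Step 6: cell (3,4)='T' (+2 fires, +4 burnt)
Step 7: cell (3,4)='F' (+1 fires, +2 burnt)
  -> target ignites at step 7
Step 8: cell (3,4)='.' (+1 fires, +1 burnt)
Step 9: cell (3,4)='.' (+1 fires, +1 burnt)
Step 10: cell (3,4)='.' (+0 fires, +1 burnt)
  fire out at step 10

7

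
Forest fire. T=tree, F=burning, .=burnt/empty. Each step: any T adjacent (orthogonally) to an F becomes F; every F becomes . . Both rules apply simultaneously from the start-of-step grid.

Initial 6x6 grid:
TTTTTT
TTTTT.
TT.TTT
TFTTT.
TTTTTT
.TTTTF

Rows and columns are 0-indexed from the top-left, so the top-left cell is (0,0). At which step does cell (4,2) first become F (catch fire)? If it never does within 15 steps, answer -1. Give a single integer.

Step 1: cell (4,2)='T' (+6 fires, +2 burnt)
Step 2: cell (4,2)='F' (+8 fires, +6 burnt)
  -> target ignites at step 2
Step 3: cell (4,2)='.' (+7 fires, +8 burnt)
Step 4: cell (4,2)='.' (+4 fires, +7 burnt)
Step 5: cell (4,2)='.' (+3 fires, +4 burnt)
Step 6: cell (4,2)='.' (+1 fires, +3 burnt)
Step 7: cell (4,2)='.' (+1 fires, +1 burnt)
Step 8: cell (4,2)='.' (+0 fires, +1 burnt)
  fire out at step 8

2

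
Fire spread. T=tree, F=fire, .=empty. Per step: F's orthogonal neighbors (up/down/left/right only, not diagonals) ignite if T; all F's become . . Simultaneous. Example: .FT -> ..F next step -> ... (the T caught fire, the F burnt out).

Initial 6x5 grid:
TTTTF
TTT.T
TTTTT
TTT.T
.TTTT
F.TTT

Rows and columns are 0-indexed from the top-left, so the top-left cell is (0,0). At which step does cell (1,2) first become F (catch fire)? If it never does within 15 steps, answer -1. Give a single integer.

Step 1: cell (1,2)='T' (+2 fires, +2 burnt)
Step 2: cell (1,2)='T' (+2 fires, +2 burnt)
Step 3: cell (1,2)='F' (+4 fires, +2 burnt)
  -> target ignites at step 3
Step 4: cell (1,2)='.' (+4 fires, +4 burnt)
Step 5: cell (1,2)='.' (+5 fires, +4 burnt)
Step 6: cell (1,2)='.' (+4 fires, +5 burnt)
Step 7: cell (1,2)='.' (+3 fires, +4 burnt)
Step 8: cell (1,2)='.' (+0 fires, +3 burnt)
  fire out at step 8

3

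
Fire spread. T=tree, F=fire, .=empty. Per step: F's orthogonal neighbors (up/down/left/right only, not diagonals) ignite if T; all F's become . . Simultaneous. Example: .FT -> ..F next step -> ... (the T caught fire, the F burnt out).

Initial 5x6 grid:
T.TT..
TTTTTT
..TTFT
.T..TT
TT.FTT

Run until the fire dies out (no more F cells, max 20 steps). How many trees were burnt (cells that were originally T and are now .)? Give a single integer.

Step 1: +5 fires, +2 burnt (F count now 5)
Step 2: +5 fires, +5 burnt (F count now 5)
Step 3: +2 fires, +5 burnt (F count now 2)
Step 4: +2 fires, +2 burnt (F count now 2)
Step 5: +1 fires, +2 burnt (F count now 1)
Step 6: +1 fires, +1 burnt (F count now 1)
Step 7: +0 fires, +1 burnt (F count now 0)
Fire out after step 7
Initially T: 19, now '.': 27
Total burnt (originally-T cells now '.'): 16

Answer: 16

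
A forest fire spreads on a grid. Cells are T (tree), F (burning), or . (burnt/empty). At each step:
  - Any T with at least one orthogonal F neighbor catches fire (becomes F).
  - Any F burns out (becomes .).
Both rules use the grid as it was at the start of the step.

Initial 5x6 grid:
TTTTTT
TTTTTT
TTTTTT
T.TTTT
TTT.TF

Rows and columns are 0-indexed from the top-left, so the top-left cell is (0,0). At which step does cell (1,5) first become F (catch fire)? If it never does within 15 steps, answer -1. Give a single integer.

Step 1: cell (1,5)='T' (+2 fires, +1 burnt)
Step 2: cell (1,5)='T' (+2 fires, +2 burnt)
Step 3: cell (1,5)='F' (+3 fires, +2 burnt)
  -> target ignites at step 3
Step 4: cell (1,5)='.' (+4 fires, +3 burnt)
Step 5: cell (1,5)='.' (+4 fires, +4 burnt)
Step 6: cell (1,5)='.' (+4 fires, +4 burnt)
Step 7: cell (1,5)='.' (+4 fires, +4 burnt)
Step 8: cell (1,5)='.' (+3 fires, +4 burnt)
Step 9: cell (1,5)='.' (+1 fires, +3 burnt)
Step 10: cell (1,5)='.' (+0 fires, +1 burnt)
  fire out at step 10

3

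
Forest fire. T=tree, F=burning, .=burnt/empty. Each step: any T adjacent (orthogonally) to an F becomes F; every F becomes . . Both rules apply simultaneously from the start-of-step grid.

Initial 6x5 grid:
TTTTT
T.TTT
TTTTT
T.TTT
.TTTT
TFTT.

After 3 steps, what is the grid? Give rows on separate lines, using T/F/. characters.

Step 1: 3 trees catch fire, 1 burn out
  TTTTT
  T.TTT
  TTTTT
  T.TTT
  .FTTT
  F.FT.
Step 2: 2 trees catch fire, 3 burn out
  TTTTT
  T.TTT
  TTTTT
  T.TTT
  ..FTT
  ...F.
Step 3: 2 trees catch fire, 2 burn out
  TTTTT
  T.TTT
  TTTTT
  T.FTT
  ...FT
  .....

TTTTT
T.TTT
TTTTT
T.FTT
...FT
.....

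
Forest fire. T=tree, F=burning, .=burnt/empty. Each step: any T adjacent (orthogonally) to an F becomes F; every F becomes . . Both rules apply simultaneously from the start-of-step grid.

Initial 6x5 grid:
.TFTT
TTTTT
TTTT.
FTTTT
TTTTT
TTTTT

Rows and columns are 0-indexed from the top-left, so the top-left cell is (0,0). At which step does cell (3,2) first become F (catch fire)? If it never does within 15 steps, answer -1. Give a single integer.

Step 1: cell (3,2)='T' (+6 fires, +2 burnt)
Step 2: cell (3,2)='F' (+9 fires, +6 burnt)
  -> target ignites at step 2
Step 3: cell (3,2)='.' (+5 fires, +9 burnt)
Step 4: cell (3,2)='.' (+3 fires, +5 burnt)
Step 5: cell (3,2)='.' (+2 fires, +3 burnt)
Step 6: cell (3,2)='.' (+1 fires, +2 burnt)
Step 7: cell (3,2)='.' (+0 fires, +1 burnt)
  fire out at step 7

2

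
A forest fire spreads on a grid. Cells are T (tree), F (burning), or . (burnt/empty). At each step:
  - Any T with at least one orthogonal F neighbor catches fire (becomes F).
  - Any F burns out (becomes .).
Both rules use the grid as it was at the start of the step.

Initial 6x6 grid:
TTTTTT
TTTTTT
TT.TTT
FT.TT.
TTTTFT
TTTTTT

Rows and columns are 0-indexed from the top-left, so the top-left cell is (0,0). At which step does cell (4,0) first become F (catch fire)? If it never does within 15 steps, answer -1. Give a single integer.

Step 1: cell (4,0)='F' (+7 fires, +2 burnt)
  -> target ignites at step 1
Step 2: cell (4,0)='.' (+9 fires, +7 burnt)
Step 3: cell (4,0)='.' (+7 fires, +9 burnt)
Step 4: cell (4,0)='.' (+5 fires, +7 burnt)
Step 5: cell (4,0)='.' (+3 fires, +5 burnt)
Step 6: cell (4,0)='.' (+0 fires, +3 burnt)
  fire out at step 6

1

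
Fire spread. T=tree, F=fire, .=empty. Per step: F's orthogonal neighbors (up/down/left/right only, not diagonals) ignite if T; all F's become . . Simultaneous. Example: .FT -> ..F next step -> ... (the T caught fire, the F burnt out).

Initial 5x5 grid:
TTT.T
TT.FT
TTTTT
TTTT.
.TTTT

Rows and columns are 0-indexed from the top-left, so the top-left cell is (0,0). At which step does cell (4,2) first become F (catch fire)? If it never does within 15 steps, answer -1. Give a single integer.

Step 1: cell (4,2)='T' (+2 fires, +1 burnt)
Step 2: cell (4,2)='T' (+4 fires, +2 burnt)
Step 3: cell (4,2)='T' (+3 fires, +4 burnt)
Step 4: cell (4,2)='F' (+5 fires, +3 burnt)
  -> target ignites at step 4
Step 5: cell (4,2)='.' (+4 fires, +5 burnt)
Step 6: cell (4,2)='.' (+2 fires, +4 burnt)
Step 7: cell (4,2)='.' (+0 fires, +2 burnt)
  fire out at step 7

4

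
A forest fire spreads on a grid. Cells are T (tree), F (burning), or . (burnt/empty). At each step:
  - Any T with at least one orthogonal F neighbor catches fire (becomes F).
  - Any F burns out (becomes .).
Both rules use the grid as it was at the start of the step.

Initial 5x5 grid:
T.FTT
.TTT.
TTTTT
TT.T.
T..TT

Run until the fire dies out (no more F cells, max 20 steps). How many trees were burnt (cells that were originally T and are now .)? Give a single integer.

Answer: 16

Derivation:
Step 1: +2 fires, +1 burnt (F count now 2)
Step 2: +4 fires, +2 burnt (F count now 4)
Step 3: +2 fires, +4 burnt (F count now 2)
Step 4: +4 fires, +2 burnt (F count now 4)
Step 5: +2 fires, +4 burnt (F count now 2)
Step 6: +2 fires, +2 burnt (F count now 2)
Step 7: +0 fires, +2 burnt (F count now 0)
Fire out after step 7
Initially T: 17, now '.': 24
Total burnt (originally-T cells now '.'): 16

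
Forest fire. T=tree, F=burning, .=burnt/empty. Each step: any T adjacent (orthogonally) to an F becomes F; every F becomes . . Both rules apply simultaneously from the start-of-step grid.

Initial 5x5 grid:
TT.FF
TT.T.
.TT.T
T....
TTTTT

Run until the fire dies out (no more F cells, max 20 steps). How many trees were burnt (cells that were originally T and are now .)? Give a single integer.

Answer: 1

Derivation:
Step 1: +1 fires, +2 burnt (F count now 1)
Step 2: +0 fires, +1 burnt (F count now 0)
Fire out after step 2
Initially T: 14, now '.': 12
Total burnt (originally-T cells now '.'): 1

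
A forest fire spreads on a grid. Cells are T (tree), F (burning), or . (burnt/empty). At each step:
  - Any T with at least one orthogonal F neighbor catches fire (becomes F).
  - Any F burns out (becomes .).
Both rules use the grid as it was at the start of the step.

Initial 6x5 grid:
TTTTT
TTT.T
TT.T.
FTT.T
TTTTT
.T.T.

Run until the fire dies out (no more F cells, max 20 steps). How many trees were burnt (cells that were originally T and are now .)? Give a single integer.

Answer: 21

Derivation:
Step 1: +3 fires, +1 burnt (F count now 3)
Step 2: +4 fires, +3 burnt (F count now 4)
Step 3: +4 fires, +4 burnt (F count now 4)
Step 4: +3 fires, +4 burnt (F count now 3)
Step 5: +3 fires, +3 burnt (F count now 3)
Step 6: +2 fires, +3 burnt (F count now 2)
Step 7: +1 fires, +2 burnt (F count now 1)
Step 8: +1 fires, +1 burnt (F count now 1)
Step 9: +0 fires, +1 burnt (F count now 0)
Fire out after step 9
Initially T: 22, now '.': 29
Total burnt (originally-T cells now '.'): 21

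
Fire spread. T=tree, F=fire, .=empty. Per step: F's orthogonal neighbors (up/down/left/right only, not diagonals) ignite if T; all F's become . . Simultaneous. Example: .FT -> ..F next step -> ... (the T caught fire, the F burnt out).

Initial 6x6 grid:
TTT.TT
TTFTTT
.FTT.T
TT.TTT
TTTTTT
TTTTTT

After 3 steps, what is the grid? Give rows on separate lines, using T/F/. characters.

Step 1: 5 trees catch fire, 2 burn out
  TTF.TT
  TF.FTT
  ..FT.T
  TF.TTT
  TTTTTT
  TTTTTT
Step 2: 6 trees catch fire, 5 burn out
  TF..TT
  F...FT
  ...F.T
  F..TTT
  TFTTTT
  TTTTTT
Step 3: 7 trees catch fire, 6 burn out
  F...FT
  .....F
  .....T
  ...FTT
  F.FTTT
  TFTTTT

F...FT
.....F
.....T
...FTT
F.FTTT
TFTTTT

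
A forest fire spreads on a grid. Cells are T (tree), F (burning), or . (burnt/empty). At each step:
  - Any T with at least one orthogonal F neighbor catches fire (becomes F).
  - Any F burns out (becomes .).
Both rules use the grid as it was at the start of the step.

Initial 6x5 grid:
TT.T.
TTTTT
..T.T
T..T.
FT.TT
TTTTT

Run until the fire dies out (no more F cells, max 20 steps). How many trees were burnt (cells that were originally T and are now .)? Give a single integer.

Step 1: +3 fires, +1 burnt (F count now 3)
Step 2: +1 fires, +3 burnt (F count now 1)
Step 3: +1 fires, +1 burnt (F count now 1)
Step 4: +1 fires, +1 burnt (F count now 1)
Step 5: +2 fires, +1 burnt (F count now 2)
Step 6: +2 fires, +2 burnt (F count now 2)
Step 7: +0 fires, +2 burnt (F count now 0)
Fire out after step 7
Initially T: 20, now '.': 20
Total burnt (originally-T cells now '.'): 10

Answer: 10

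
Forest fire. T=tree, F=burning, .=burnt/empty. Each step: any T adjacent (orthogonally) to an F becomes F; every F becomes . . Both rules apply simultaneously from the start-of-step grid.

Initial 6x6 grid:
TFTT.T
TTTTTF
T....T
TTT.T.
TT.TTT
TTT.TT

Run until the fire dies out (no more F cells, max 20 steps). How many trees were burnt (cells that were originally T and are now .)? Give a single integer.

Step 1: +6 fires, +2 burnt (F count now 6)
Step 2: +4 fires, +6 burnt (F count now 4)
Step 3: +1 fires, +4 burnt (F count now 1)
Step 4: +1 fires, +1 burnt (F count now 1)
Step 5: +2 fires, +1 burnt (F count now 2)
Step 6: +3 fires, +2 burnt (F count now 3)
Step 7: +1 fires, +3 burnt (F count now 1)
Step 8: +1 fires, +1 burnt (F count now 1)
Step 9: +0 fires, +1 burnt (F count now 0)
Fire out after step 9
Initially T: 25, now '.': 30
Total burnt (originally-T cells now '.'): 19

Answer: 19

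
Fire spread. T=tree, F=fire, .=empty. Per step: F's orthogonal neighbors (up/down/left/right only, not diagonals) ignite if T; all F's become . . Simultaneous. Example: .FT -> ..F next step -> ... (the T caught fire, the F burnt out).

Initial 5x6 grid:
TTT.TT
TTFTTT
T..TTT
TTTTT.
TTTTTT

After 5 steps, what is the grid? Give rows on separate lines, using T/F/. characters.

Step 1: 3 trees catch fire, 1 burn out
  TTF.TT
  TF.FTT
  T..TTT
  TTTTT.
  TTTTTT
Step 2: 4 trees catch fire, 3 burn out
  TF..TT
  F...FT
  T..FTT
  TTTTT.
  TTTTTT
Step 3: 6 trees catch fire, 4 burn out
  F...FT
  .....F
  F...FT
  TTTFT.
  TTTTTT
Step 4: 6 trees catch fire, 6 burn out
  .....F
  ......
  .....F
  FTF.F.
  TTTFTT
Step 5: 4 trees catch fire, 6 burn out
  ......
  ......
  ......
  .F....
  FTF.FT

......
......
......
.F....
FTF.FT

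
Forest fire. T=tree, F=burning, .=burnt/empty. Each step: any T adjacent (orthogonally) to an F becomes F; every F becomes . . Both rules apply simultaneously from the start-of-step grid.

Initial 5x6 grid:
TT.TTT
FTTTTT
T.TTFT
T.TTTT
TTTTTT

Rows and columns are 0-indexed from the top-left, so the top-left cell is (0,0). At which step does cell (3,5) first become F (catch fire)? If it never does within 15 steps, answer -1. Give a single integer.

Step 1: cell (3,5)='T' (+7 fires, +2 burnt)
Step 2: cell (3,5)='F' (+10 fires, +7 burnt)
  -> target ignites at step 2
Step 3: cell (3,5)='.' (+6 fires, +10 burnt)
Step 4: cell (3,5)='.' (+2 fires, +6 burnt)
Step 5: cell (3,5)='.' (+0 fires, +2 burnt)
  fire out at step 5

2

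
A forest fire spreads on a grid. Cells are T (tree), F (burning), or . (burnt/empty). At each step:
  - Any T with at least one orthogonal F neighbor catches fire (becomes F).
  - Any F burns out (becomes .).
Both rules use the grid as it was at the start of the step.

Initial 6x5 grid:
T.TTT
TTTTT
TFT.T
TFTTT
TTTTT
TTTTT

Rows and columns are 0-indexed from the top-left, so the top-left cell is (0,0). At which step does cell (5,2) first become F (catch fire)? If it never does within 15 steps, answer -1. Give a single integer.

Step 1: cell (5,2)='T' (+6 fires, +2 burnt)
Step 2: cell (5,2)='T' (+6 fires, +6 burnt)
Step 3: cell (5,2)='F' (+7 fires, +6 burnt)
  -> target ignites at step 3
Step 4: cell (5,2)='.' (+5 fires, +7 burnt)
Step 5: cell (5,2)='.' (+2 fires, +5 burnt)
Step 6: cell (5,2)='.' (+0 fires, +2 burnt)
  fire out at step 6

3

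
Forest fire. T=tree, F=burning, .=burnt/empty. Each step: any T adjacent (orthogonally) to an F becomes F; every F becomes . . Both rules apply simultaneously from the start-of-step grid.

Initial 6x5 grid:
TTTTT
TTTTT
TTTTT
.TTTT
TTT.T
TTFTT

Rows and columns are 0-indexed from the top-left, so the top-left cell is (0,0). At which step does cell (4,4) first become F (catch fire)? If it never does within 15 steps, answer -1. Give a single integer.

Step 1: cell (4,4)='T' (+3 fires, +1 burnt)
Step 2: cell (4,4)='T' (+4 fires, +3 burnt)
Step 3: cell (4,4)='F' (+5 fires, +4 burnt)
  -> target ignites at step 3
Step 4: cell (4,4)='.' (+4 fires, +5 burnt)
Step 5: cell (4,4)='.' (+5 fires, +4 burnt)
Step 6: cell (4,4)='.' (+4 fires, +5 burnt)
Step 7: cell (4,4)='.' (+2 fires, +4 burnt)
Step 8: cell (4,4)='.' (+0 fires, +2 burnt)
  fire out at step 8

3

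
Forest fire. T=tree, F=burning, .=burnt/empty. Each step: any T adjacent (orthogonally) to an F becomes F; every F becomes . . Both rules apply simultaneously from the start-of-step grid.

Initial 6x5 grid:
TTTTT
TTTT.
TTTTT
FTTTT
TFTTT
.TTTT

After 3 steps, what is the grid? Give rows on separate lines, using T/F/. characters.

Step 1: 5 trees catch fire, 2 burn out
  TTTTT
  TTTT.
  FTTTT
  .FTTT
  F.FTT
  .FTTT
Step 2: 5 trees catch fire, 5 burn out
  TTTTT
  FTTT.
  .FTTT
  ..FTT
  ...FT
  ..FTT
Step 3: 6 trees catch fire, 5 burn out
  FTTTT
  .FTT.
  ..FTT
  ...FT
  ....F
  ...FT

FTTTT
.FTT.
..FTT
...FT
....F
...FT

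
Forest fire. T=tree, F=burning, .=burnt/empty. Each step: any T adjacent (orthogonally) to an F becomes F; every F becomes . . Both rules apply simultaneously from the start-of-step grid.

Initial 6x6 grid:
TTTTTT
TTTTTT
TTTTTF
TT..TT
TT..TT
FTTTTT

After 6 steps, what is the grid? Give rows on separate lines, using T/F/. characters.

Step 1: 5 trees catch fire, 2 burn out
  TTTTTT
  TTTTTF
  TTTTF.
  TT..TF
  FT..TT
  .FTTTT
Step 2: 8 trees catch fire, 5 burn out
  TTTTTF
  TTTTF.
  TTTF..
  FT..F.
  .F..TF
  ..FTTT
Step 3: 8 trees catch fire, 8 burn out
  TTTTF.
  TTTF..
  FTF...
  .F....
  ....F.
  ...FTF
Step 4: 5 trees catch fire, 8 burn out
  TTTF..
  FTF...
  .F....
  ......
  ......
  ....F.
Step 5: 3 trees catch fire, 5 burn out
  FTF...
  .F....
  ......
  ......
  ......
  ......
Step 6: 1 trees catch fire, 3 burn out
  .F....
  ......
  ......
  ......
  ......
  ......

.F....
......
......
......
......
......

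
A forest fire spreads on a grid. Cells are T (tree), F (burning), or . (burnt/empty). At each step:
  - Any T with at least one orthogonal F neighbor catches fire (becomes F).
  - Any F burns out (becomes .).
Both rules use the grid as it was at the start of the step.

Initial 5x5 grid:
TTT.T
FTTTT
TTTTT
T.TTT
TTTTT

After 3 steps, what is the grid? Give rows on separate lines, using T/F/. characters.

Step 1: 3 trees catch fire, 1 burn out
  FTT.T
  .FTTT
  FTTTT
  T.TTT
  TTTTT
Step 2: 4 trees catch fire, 3 burn out
  .FT.T
  ..FTT
  .FTTT
  F.TTT
  TTTTT
Step 3: 4 trees catch fire, 4 burn out
  ..F.T
  ...FT
  ..FTT
  ..TTT
  FTTTT

..F.T
...FT
..FTT
..TTT
FTTTT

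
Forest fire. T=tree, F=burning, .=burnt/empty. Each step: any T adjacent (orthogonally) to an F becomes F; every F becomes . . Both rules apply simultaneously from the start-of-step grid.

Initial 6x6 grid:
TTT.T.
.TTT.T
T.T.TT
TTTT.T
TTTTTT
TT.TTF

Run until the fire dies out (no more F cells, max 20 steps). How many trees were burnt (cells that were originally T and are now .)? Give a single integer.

Answer: 26

Derivation:
Step 1: +2 fires, +1 burnt (F count now 2)
Step 2: +3 fires, +2 burnt (F count now 3)
Step 3: +2 fires, +3 burnt (F count now 2)
Step 4: +4 fires, +2 burnt (F count now 4)
Step 5: +2 fires, +4 burnt (F count now 2)
Step 6: +4 fires, +2 burnt (F count now 4)
Step 7: +3 fires, +4 burnt (F count now 3)
Step 8: +4 fires, +3 burnt (F count now 4)
Step 9: +1 fires, +4 burnt (F count now 1)
Step 10: +1 fires, +1 burnt (F count now 1)
Step 11: +0 fires, +1 burnt (F count now 0)
Fire out after step 11
Initially T: 27, now '.': 35
Total burnt (originally-T cells now '.'): 26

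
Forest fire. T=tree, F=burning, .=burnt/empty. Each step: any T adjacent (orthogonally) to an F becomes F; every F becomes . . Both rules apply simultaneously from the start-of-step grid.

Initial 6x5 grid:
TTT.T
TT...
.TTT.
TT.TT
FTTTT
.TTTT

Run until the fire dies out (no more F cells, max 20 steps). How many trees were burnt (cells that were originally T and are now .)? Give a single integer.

Answer: 20

Derivation:
Step 1: +2 fires, +1 burnt (F count now 2)
Step 2: +3 fires, +2 burnt (F count now 3)
Step 3: +3 fires, +3 burnt (F count now 3)
Step 4: +5 fires, +3 burnt (F count now 5)
Step 5: +5 fires, +5 burnt (F count now 5)
Step 6: +2 fires, +5 burnt (F count now 2)
Step 7: +0 fires, +2 burnt (F count now 0)
Fire out after step 7
Initially T: 21, now '.': 29
Total burnt (originally-T cells now '.'): 20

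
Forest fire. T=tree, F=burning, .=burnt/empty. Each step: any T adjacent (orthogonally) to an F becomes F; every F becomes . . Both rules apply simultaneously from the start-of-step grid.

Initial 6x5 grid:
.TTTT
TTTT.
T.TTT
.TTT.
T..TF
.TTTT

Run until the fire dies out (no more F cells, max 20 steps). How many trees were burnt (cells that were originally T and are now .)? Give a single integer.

Answer: 20

Derivation:
Step 1: +2 fires, +1 burnt (F count now 2)
Step 2: +2 fires, +2 burnt (F count now 2)
Step 3: +3 fires, +2 burnt (F count now 3)
Step 4: +5 fires, +3 burnt (F count now 5)
Step 5: +2 fires, +5 burnt (F count now 2)
Step 6: +3 fires, +2 burnt (F count now 3)
Step 7: +2 fires, +3 burnt (F count now 2)
Step 8: +1 fires, +2 burnt (F count now 1)
Step 9: +0 fires, +1 burnt (F count now 0)
Fire out after step 9
Initially T: 21, now '.': 29
Total burnt (originally-T cells now '.'): 20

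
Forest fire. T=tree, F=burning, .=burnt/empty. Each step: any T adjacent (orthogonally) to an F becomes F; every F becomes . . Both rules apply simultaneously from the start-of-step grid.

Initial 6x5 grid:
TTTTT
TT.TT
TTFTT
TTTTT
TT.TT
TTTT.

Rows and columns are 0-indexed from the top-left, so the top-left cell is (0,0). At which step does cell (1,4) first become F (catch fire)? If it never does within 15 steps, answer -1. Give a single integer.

Step 1: cell (1,4)='T' (+3 fires, +1 burnt)
Step 2: cell (1,4)='T' (+6 fires, +3 burnt)
Step 3: cell (1,4)='F' (+8 fires, +6 burnt)
  -> target ignites at step 3
Step 4: cell (1,4)='.' (+7 fires, +8 burnt)
Step 5: cell (1,4)='.' (+2 fires, +7 burnt)
Step 6: cell (1,4)='.' (+0 fires, +2 burnt)
  fire out at step 6

3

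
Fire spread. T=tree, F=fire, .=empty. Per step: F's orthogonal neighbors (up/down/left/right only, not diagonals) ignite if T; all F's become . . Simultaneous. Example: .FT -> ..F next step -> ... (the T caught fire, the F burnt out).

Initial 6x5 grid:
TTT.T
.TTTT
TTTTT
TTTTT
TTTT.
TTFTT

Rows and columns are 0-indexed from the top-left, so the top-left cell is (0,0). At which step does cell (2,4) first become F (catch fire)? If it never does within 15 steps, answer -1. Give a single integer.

Step 1: cell (2,4)='T' (+3 fires, +1 burnt)
Step 2: cell (2,4)='T' (+5 fires, +3 burnt)
Step 3: cell (2,4)='T' (+4 fires, +5 burnt)
Step 4: cell (2,4)='T' (+5 fires, +4 burnt)
Step 5: cell (2,4)='F' (+5 fires, +5 burnt)
  -> target ignites at step 5
Step 6: cell (2,4)='.' (+2 fires, +5 burnt)
Step 7: cell (2,4)='.' (+2 fires, +2 burnt)
Step 8: cell (2,4)='.' (+0 fires, +2 burnt)
  fire out at step 8

5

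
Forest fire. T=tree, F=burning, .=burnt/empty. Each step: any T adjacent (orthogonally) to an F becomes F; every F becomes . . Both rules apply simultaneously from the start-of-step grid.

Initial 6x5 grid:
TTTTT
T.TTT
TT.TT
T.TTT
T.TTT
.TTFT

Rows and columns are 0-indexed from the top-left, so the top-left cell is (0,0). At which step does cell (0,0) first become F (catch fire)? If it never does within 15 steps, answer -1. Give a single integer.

Step 1: cell (0,0)='T' (+3 fires, +1 burnt)
Step 2: cell (0,0)='T' (+4 fires, +3 burnt)
Step 3: cell (0,0)='T' (+3 fires, +4 burnt)
Step 4: cell (0,0)='T' (+2 fires, +3 burnt)
Step 5: cell (0,0)='T' (+3 fires, +2 burnt)
Step 6: cell (0,0)='T' (+2 fires, +3 burnt)
Step 7: cell (0,0)='T' (+1 fires, +2 burnt)
Step 8: cell (0,0)='F' (+1 fires, +1 burnt)
  -> target ignites at step 8
Step 9: cell (0,0)='.' (+1 fires, +1 burnt)
Step 10: cell (0,0)='.' (+1 fires, +1 burnt)
Step 11: cell (0,0)='.' (+2 fires, +1 burnt)
Step 12: cell (0,0)='.' (+1 fires, +2 burnt)
Step 13: cell (0,0)='.' (+0 fires, +1 burnt)
  fire out at step 13

8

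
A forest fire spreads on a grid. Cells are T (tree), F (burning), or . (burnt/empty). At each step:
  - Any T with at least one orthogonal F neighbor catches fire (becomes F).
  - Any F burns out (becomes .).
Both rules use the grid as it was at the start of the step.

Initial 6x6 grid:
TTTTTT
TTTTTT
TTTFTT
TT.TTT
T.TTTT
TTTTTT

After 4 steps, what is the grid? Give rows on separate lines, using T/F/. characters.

Step 1: 4 trees catch fire, 1 burn out
  TTTTTT
  TTTFTT
  TTF.FT
  TT.FTT
  T.TTTT
  TTTTTT
Step 2: 7 trees catch fire, 4 burn out
  TTTFTT
  TTF.FT
  TF...F
  TT..FT
  T.TFTT
  TTTTTT
Step 3: 10 trees catch fire, 7 burn out
  TTF.FT
  TF...F
  F.....
  TF...F
  T.F.FT
  TTTFTT
Step 4: 7 trees catch fire, 10 burn out
  TF...F
  F.....
  ......
  F.....
  T....F
  TTF.FT

TF...F
F.....
......
F.....
T....F
TTF.FT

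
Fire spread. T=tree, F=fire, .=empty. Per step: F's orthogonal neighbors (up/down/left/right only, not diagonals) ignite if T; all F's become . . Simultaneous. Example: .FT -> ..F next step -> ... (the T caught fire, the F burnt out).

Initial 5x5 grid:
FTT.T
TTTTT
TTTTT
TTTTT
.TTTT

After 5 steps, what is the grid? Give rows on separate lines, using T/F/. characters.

Step 1: 2 trees catch fire, 1 burn out
  .FT.T
  FTTTT
  TTTTT
  TTTTT
  .TTTT
Step 2: 3 trees catch fire, 2 burn out
  ..F.T
  .FTTT
  FTTTT
  TTTTT
  .TTTT
Step 3: 3 trees catch fire, 3 burn out
  ....T
  ..FTT
  .FTTT
  FTTTT
  .TTTT
Step 4: 3 trees catch fire, 3 burn out
  ....T
  ...FT
  ..FTT
  .FTTT
  .TTTT
Step 5: 4 trees catch fire, 3 burn out
  ....T
  ....F
  ...FT
  ..FTT
  .FTTT

....T
....F
...FT
..FTT
.FTTT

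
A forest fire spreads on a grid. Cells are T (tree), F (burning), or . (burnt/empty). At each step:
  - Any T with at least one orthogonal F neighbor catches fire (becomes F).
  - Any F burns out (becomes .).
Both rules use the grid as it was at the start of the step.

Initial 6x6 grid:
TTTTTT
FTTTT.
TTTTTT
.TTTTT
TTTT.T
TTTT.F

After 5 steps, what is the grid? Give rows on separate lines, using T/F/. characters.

Step 1: 4 trees catch fire, 2 burn out
  FTTTTT
  .FTTT.
  FTTTTT
  .TTTTT
  TTTT.F
  TTTT..
Step 2: 4 trees catch fire, 4 burn out
  .FTTTT
  ..FTT.
  .FTTTT
  .TTTTF
  TTTT..
  TTTT..
Step 3: 6 trees catch fire, 4 burn out
  ..FTTT
  ...FT.
  ..FTTF
  .FTTF.
  TTTT..
  TTTT..
Step 4: 7 trees catch fire, 6 burn out
  ...FTT
  ....F.
  ...FF.
  ..FF..
  TFTT..
  TTTT..
Step 5: 5 trees catch fire, 7 burn out
  ....FT
  ......
  ......
  ......
  F.FF..
  TFTT..

....FT
......
......
......
F.FF..
TFTT..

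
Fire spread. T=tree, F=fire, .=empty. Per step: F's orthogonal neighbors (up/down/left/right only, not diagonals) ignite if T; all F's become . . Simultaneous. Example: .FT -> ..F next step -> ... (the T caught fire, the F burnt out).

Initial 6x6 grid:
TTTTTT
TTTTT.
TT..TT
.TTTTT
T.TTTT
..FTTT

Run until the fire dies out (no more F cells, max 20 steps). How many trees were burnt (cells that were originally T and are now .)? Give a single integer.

Answer: 27

Derivation:
Step 1: +2 fires, +1 burnt (F count now 2)
Step 2: +3 fires, +2 burnt (F count now 3)
Step 3: +4 fires, +3 burnt (F count now 4)
Step 4: +3 fires, +4 burnt (F count now 3)
Step 5: +4 fires, +3 burnt (F count now 4)
Step 6: +5 fires, +4 burnt (F count now 5)
Step 7: +4 fires, +5 burnt (F count now 4)
Step 8: +2 fires, +4 burnt (F count now 2)
Step 9: +0 fires, +2 burnt (F count now 0)
Fire out after step 9
Initially T: 28, now '.': 35
Total burnt (originally-T cells now '.'): 27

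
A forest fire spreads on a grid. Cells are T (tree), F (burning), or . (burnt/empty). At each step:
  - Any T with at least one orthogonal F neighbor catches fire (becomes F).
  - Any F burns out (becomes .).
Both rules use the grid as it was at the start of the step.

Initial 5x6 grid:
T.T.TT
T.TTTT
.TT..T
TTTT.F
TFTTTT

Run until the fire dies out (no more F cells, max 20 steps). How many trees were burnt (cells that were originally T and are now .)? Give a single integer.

Step 1: +5 fires, +2 burnt (F count now 5)
Step 2: +6 fires, +5 burnt (F count now 6)
Step 3: +4 fires, +6 burnt (F count now 4)
Step 4: +3 fires, +4 burnt (F count now 3)
Step 5: +1 fires, +3 burnt (F count now 1)
Step 6: +0 fires, +1 burnt (F count now 0)
Fire out after step 6
Initially T: 21, now '.': 28
Total burnt (originally-T cells now '.'): 19

Answer: 19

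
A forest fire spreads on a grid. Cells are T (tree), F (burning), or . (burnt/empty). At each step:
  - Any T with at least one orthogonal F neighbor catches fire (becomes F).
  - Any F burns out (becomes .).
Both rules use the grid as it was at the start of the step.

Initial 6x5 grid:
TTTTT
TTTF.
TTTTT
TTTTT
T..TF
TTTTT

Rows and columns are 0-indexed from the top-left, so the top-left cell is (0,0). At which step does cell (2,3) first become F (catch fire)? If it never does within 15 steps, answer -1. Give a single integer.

Step 1: cell (2,3)='F' (+6 fires, +2 burnt)
  -> target ignites at step 1
Step 2: cell (2,3)='.' (+7 fires, +6 burnt)
Step 3: cell (2,3)='.' (+5 fires, +7 burnt)
Step 4: cell (2,3)='.' (+4 fires, +5 burnt)
Step 5: cell (2,3)='.' (+2 fires, +4 burnt)
Step 6: cell (2,3)='.' (+1 fires, +2 burnt)
Step 7: cell (2,3)='.' (+0 fires, +1 burnt)
  fire out at step 7

1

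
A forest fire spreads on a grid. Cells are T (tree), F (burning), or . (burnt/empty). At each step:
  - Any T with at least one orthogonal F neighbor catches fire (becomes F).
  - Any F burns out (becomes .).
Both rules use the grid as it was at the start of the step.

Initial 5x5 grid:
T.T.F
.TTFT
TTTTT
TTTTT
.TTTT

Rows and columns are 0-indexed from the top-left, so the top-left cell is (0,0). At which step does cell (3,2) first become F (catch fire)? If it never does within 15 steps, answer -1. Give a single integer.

Step 1: cell (3,2)='T' (+3 fires, +2 burnt)
Step 2: cell (3,2)='T' (+5 fires, +3 burnt)
Step 3: cell (3,2)='F' (+4 fires, +5 burnt)
  -> target ignites at step 3
Step 4: cell (3,2)='.' (+4 fires, +4 burnt)
Step 5: cell (3,2)='.' (+2 fires, +4 burnt)
Step 6: cell (3,2)='.' (+0 fires, +2 burnt)
  fire out at step 6

3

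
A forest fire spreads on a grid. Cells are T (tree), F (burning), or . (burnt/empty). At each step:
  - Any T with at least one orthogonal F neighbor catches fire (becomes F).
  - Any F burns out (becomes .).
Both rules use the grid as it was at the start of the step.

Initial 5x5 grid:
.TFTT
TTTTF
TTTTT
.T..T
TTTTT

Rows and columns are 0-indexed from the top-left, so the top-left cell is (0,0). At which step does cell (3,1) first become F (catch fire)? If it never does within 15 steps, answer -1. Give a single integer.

Step 1: cell (3,1)='T' (+6 fires, +2 burnt)
Step 2: cell (3,1)='T' (+4 fires, +6 burnt)
Step 3: cell (3,1)='T' (+3 fires, +4 burnt)
Step 4: cell (3,1)='F' (+3 fires, +3 burnt)
  -> target ignites at step 4
Step 5: cell (3,1)='.' (+2 fires, +3 burnt)
Step 6: cell (3,1)='.' (+1 fires, +2 burnt)
Step 7: cell (3,1)='.' (+0 fires, +1 burnt)
  fire out at step 7

4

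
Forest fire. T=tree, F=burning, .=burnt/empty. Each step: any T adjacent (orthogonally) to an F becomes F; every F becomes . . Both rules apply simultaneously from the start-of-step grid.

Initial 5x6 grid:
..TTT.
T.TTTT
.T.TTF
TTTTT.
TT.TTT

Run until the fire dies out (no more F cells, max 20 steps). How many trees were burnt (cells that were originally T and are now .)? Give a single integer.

Answer: 20

Derivation:
Step 1: +2 fires, +1 burnt (F count now 2)
Step 2: +3 fires, +2 burnt (F count now 3)
Step 3: +4 fires, +3 burnt (F count now 4)
Step 4: +5 fires, +4 burnt (F count now 5)
Step 5: +2 fires, +5 burnt (F count now 2)
Step 6: +3 fires, +2 burnt (F count now 3)
Step 7: +1 fires, +3 burnt (F count now 1)
Step 8: +0 fires, +1 burnt (F count now 0)
Fire out after step 8
Initially T: 21, now '.': 29
Total burnt (originally-T cells now '.'): 20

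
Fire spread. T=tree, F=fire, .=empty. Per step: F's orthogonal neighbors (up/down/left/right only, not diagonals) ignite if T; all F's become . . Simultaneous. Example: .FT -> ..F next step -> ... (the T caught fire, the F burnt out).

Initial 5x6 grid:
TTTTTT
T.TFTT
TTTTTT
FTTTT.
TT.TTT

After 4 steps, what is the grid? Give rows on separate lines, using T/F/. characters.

Step 1: 7 trees catch fire, 2 burn out
  TTTFTT
  T.F.FT
  FTTFTT
  .FTTT.
  FT.TTT
Step 2: 10 trees catch fire, 7 burn out
  TTF.FT
  F....F
  .FF.FT
  ..FFT.
  .F.TTT
Step 3: 6 trees catch fire, 10 burn out
  FF...F
  ......
  .....F
  ....F.
  ...FTT
Step 4: 1 trees catch fire, 6 burn out
  ......
  ......
  ......
  ......
  ....FT

......
......
......
......
....FT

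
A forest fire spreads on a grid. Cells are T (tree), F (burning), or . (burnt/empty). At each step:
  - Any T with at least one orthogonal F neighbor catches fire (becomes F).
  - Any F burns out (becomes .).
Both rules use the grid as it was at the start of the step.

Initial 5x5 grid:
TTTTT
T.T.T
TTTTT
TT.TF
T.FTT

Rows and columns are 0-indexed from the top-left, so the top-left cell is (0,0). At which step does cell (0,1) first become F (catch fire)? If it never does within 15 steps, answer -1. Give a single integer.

Step 1: cell (0,1)='T' (+4 fires, +2 burnt)
Step 2: cell (0,1)='T' (+2 fires, +4 burnt)
Step 3: cell (0,1)='T' (+2 fires, +2 burnt)
Step 4: cell (0,1)='T' (+3 fires, +2 burnt)
Step 5: cell (0,1)='T' (+3 fires, +3 burnt)
Step 6: cell (0,1)='F' (+3 fires, +3 burnt)
  -> target ignites at step 6
Step 7: cell (0,1)='.' (+2 fires, +3 burnt)
Step 8: cell (0,1)='.' (+0 fires, +2 burnt)
  fire out at step 8

6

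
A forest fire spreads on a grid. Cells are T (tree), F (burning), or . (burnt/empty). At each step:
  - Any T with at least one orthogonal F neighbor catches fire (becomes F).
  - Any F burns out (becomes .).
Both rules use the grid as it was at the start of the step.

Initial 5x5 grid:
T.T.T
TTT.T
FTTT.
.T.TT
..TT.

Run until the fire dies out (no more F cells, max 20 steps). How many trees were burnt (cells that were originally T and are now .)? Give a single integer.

Answer: 13

Derivation:
Step 1: +2 fires, +1 burnt (F count now 2)
Step 2: +4 fires, +2 burnt (F count now 4)
Step 3: +2 fires, +4 burnt (F count now 2)
Step 4: +2 fires, +2 burnt (F count now 2)
Step 5: +2 fires, +2 burnt (F count now 2)
Step 6: +1 fires, +2 burnt (F count now 1)
Step 7: +0 fires, +1 burnt (F count now 0)
Fire out after step 7
Initially T: 15, now '.': 23
Total burnt (originally-T cells now '.'): 13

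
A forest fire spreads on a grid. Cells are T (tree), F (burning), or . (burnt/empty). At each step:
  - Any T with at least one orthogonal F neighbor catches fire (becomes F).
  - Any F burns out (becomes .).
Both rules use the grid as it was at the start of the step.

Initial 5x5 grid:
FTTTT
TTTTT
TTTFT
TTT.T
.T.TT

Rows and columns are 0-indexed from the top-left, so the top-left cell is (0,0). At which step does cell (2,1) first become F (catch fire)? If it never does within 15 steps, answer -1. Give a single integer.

Step 1: cell (2,1)='T' (+5 fires, +2 burnt)
Step 2: cell (2,1)='F' (+9 fires, +5 burnt)
  -> target ignites at step 2
Step 3: cell (2,1)='.' (+4 fires, +9 burnt)
Step 4: cell (2,1)='.' (+2 fires, +4 burnt)
Step 5: cell (2,1)='.' (+0 fires, +2 burnt)
  fire out at step 5

2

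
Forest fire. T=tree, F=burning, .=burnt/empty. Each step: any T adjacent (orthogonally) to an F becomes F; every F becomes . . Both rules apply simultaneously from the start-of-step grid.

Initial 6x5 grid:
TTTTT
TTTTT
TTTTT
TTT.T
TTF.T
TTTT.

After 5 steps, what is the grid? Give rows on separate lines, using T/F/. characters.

Step 1: 3 trees catch fire, 1 burn out
  TTTTT
  TTTTT
  TTTTT
  TTF.T
  TF..T
  TTFT.
Step 2: 5 trees catch fire, 3 burn out
  TTTTT
  TTTTT
  TTFTT
  TF..T
  F...T
  TF.F.
Step 3: 5 trees catch fire, 5 burn out
  TTTTT
  TTFTT
  TF.FT
  F...T
  ....T
  F....
Step 4: 5 trees catch fire, 5 burn out
  TTFTT
  TF.FT
  F...F
  ....T
  ....T
  .....
Step 5: 5 trees catch fire, 5 burn out
  TF.FT
  F...F
  .....
  ....F
  ....T
  .....

TF.FT
F...F
.....
....F
....T
.....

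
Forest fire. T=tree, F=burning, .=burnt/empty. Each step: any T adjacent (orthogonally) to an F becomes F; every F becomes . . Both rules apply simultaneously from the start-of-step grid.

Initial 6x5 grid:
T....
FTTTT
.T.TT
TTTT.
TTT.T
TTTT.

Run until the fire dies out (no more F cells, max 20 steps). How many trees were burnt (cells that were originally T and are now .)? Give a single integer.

Answer: 19

Derivation:
Step 1: +2 fires, +1 burnt (F count now 2)
Step 2: +2 fires, +2 burnt (F count now 2)
Step 3: +2 fires, +2 burnt (F count now 2)
Step 4: +5 fires, +2 burnt (F count now 5)
Step 5: +5 fires, +5 burnt (F count now 5)
Step 6: +2 fires, +5 burnt (F count now 2)
Step 7: +1 fires, +2 burnt (F count now 1)
Step 8: +0 fires, +1 burnt (F count now 0)
Fire out after step 8
Initially T: 20, now '.': 29
Total burnt (originally-T cells now '.'): 19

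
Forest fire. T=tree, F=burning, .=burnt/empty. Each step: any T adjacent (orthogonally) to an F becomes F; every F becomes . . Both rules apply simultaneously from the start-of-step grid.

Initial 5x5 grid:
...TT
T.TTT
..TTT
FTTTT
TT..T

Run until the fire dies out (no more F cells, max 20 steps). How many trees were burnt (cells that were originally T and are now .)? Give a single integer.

Step 1: +2 fires, +1 burnt (F count now 2)
Step 2: +2 fires, +2 burnt (F count now 2)
Step 3: +2 fires, +2 burnt (F count now 2)
Step 4: +3 fires, +2 burnt (F count now 3)
Step 5: +3 fires, +3 burnt (F count now 3)
Step 6: +2 fires, +3 burnt (F count now 2)
Step 7: +1 fires, +2 burnt (F count now 1)
Step 8: +0 fires, +1 burnt (F count now 0)
Fire out after step 8
Initially T: 16, now '.': 24
Total burnt (originally-T cells now '.'): 15

Answer: 15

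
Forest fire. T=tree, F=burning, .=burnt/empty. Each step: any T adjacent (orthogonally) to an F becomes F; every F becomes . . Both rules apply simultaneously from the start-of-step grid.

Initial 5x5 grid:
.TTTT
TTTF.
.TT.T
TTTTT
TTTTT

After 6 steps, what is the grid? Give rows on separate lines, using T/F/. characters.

Step 1: 2 trees catch fire, 1 burn out
  .TTFT
  TTF..
  .TT.T
  TTTTT
  TTTTT
Step 2: 4 trees catch fire, 2 burn out
  .TF.F
  TF...
  .TF.T
  TTTTT
  TTTTT
Step 3: 4 trees catch fire, 4 burn out
  .F...
  F....
  .F..T
  TTFTT
  TTTTT
Step 4: 3 trees catch fire, 4 burn out
  .....
  .....
  ....T
  TF.FT
  TTFTT
Step 5: 4 trees catch fire, 3 burn out
  .....
  .....
  ....T
  F...F
  TF.FT
Step 6: 3 trees catch fire, 4 burn out
  .....
  .....
  ....F
  .....
  F...F

.....
.....
....F
.....
F...F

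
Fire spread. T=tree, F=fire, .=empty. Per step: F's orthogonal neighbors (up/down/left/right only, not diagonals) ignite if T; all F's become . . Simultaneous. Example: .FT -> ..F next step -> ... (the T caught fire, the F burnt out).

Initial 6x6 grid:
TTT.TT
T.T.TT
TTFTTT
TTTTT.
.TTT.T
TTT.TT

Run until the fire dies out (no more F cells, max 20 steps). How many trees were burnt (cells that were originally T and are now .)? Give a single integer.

Answer: 25

Derivation:
Step 1: +4 fires, +1 burnt (F count now 4)
Step 2: +6 fires, +4 burnt (F count now 6)
Step 3: +9 fires, +6 burnt (F count now 9)
Step 4: +4 fires, +9 burnt (F count now 4)
Step 5: +2 fires, +4 burnt (F count now 2)
Step 6: +0 fires, +2 burnt (F count now 0)
Fire out after step 6
Initially T: 28, now '.': 33
Total burnt (originally-T cells now '.'): 25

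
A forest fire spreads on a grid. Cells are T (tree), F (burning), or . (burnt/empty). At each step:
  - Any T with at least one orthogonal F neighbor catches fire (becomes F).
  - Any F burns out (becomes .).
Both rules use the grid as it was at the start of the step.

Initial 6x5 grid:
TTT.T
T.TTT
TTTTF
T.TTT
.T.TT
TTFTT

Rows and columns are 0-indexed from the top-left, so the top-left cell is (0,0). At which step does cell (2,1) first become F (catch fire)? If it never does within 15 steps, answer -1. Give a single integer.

Step 1: cell (2,1)='T' (+5 fires, +2 burnt)
Step 2: cell (2,1)='T' (+9 fires, +5 burnt)
Step 3: cell (2,1)='F' (+3 fires, +9 burnt)
  -> target ignites at step 3
Step 4: cell (2,1)='.' (+2 fires, +3 burnt)
Step 5: cell (2,1)='.' (+3 fires, +2 burnt)
Step 6: cell (2,1)='.' (+1 fires, +3 burnt)
Step 7: cell (2,1)='.' (+0 fires, +1 burnt)
  fire out at step 7

3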